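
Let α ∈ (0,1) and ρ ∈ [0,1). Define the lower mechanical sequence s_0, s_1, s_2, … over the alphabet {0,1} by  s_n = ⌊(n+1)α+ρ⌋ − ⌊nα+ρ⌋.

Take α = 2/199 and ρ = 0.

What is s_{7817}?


(n+1)α + ρ = (7818·2) / 199 = 15636/199
nα + ρ     = (7817·2) / 199 = 15634/199
⌊15636/199⌋ = 78,  ⌊15634/199⌋ = 78
s_{7817} = 78 − 78 = 0

0


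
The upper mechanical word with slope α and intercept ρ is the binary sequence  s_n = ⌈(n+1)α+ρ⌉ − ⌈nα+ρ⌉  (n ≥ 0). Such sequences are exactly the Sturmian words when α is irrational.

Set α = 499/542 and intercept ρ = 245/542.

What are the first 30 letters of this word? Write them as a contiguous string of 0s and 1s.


n=0: ⌈(1·499+245)/542⌉ − ⌈(0·499+245)/542⌉ = ⌈744/542⌉ − ⌈245/542⌉ = 2 − 1 = 1
n=1: ⌈(2·499+245)/542⌉ − ⌈(1·499+245)/542⌉ = ⌈1243/542⌉ − ⌈744/542⌉ = 3 − 2 = 1
n=2: ⌈(3·499+245)/542⌉ − ⌈(2·499+245)/542⌉ = ⌈1742/542⌉ − ⌈1243/542⌉ = 4 − 3 = 1
n=3: ⌈(4·499+245)/542⌉ − ⌈(3·499+245)/542⌉ = ⌈2241/542⌉ − ⌈1742/542⌉ = 5 − 4 = 1
n=4: ⌈(5·499+245)/542⌉ − ⌈(4·499+245)/542⌉ = ⌈2740/542⌉ − ⌈2241/542⌉ = 6 − 5 = 1
n=5: ⌈(6·499+245)/542⌉ − ⌈(5·499+245)/542⌉ = ⌈3239/542⌉ − ⌈2740/542⌉ = 6 − 6 = 0
n=6: ⌈(7·499+245)/542⌉ − ⌈(6·499+245)/542⌉ = ⌈3738/542⌉ − ⌈3239/542⌉ = 7 − 6 = 1
n=7: ⌈(8·499+245)/542⌉ − ⌈(7·499+245)/542⌉ = ⌈4237/542⌉ − ⌈3738/542⌉ = 8 − 7 = 1
n=8: ⌈(9·499+245)/542⌉ − ⌈(8·499+245)/542⌉ = ⌈4736/542⌉ − ⌈4237/542⌉ = 9 − 8 = 1
n=9: ⌈(10·499+245)/542⌉ − ⌈(9·499+245)/542⌉ = ⌈5235/542⌉ − ⌈4736/542⌉ = 10 − 9 = 1
n=10: ⌈(11·499+245)/542⌉ − ⌈(10·499+245)/542⌉ = ⌈5734/542⌉ − ⌈5235/542⌉ = 11 − 10 = 1
n=11: ⌈(12·499+245)/542⌉ − ⌈(11·499+245)/542⌉ = ⌈6233/542⌉ − ⌈5734/542⌉ = 12 − 11 = 1
n=12: ⌈(13·499+245)/542⌉ − ⌈(12·499+245)/542⌉ = ⌈6732/542⌉ − ⌈6233/542⌉ = 13 − 12 = 1
n=13: ⌈(14·499+245)/542⌉ − ⌈(13·499+245)/542⌉ = ⌈7231/542⌉ − ⌈6732/542⌉ = 14 − 13 = 1
n=14: ⌈(15·499+245)/542⌉ − ⌈(14·499+245)/542⌉ = ⌈7730/542⌉ − ⌈7231/542⌉ = 15 − 14 = 1
n=15: ⌈(16·499+245)/542⌉ − ⌈(15·499+245)/542⌉ = ⌈8229/542⌉ − ⌈7730/542⌉ = 16 − 15 = 1
n=16: ⌈(17·499+245)/542⌉ − ⌈(16·499+245)/542⌉ = ⌈8728/542⌉ − ⌈8229/542⌉ = 17 − 16 = 1
n=17: ⌈(18·499+245)/542⌉ − ⌈(17·499+245)/542⌉ = ⌈9227/542⌉ − ⌈8728/542⌉ = 18 − 17 = 1
n=18: ⌈(19·499+245)/542⌉ − ⌈(18·499+245)/542⌉ = ⌈9726/542⌉ − ⌈9227/542⌉ = 18 − 18 = 0
n=19: ⌈(20·499+245)/542⌉ − ⌈(19·499+245)/542⌉ = ⌈10225/542⌉ − ⌈9726/542⌉ = 19 − 18 = 1
n=20: ⌈(21·499+245)/542⌉ − ⌈(20·499+245)/542⌉ = ⌈10724/542⌉ − ⌈10225/542⌉ = 20 − 19 = 1
n=21: ⌈(22·499+245)/542⌉ − ⌈(21·499+245)/542⌉ = ⌈11223/542⌉ − ⌈10724/542⌉ = 21 − 20 = 1
n=22: ⌈(23·499+245)/542⌉ − ⌈(22·499+245)/542⌉ = ⌈11722/542⌉ − ⌈11223/542⌉ = 22 − 21 = 1
n=23: ⌈(24·499+245)/542⌉ − ⌈(23·499+245)/542⌉ = ⌈12221/542⌉ − ⌈11722/542⌉ = 23 − 22 = 1
n=24: ⌈(25·499+245)/542⌉ − ⌈(24·499+245)/542⌉ = ⌈12720/542⌉ − ⌈12221/542⌉ = 24 − 23 = 1
n=25: ⌈(26·499+245)/542⌉ − ⌈(25·499+245)/542⌉ = ⌈13219/542⌉ − ⌈12720/542⌉ = 25 − 24 = 1
n=26: ⌈(27·499+245)/542⌉ − ⌈(26·499+245)/542⌉ = ⌈13718/542⌉ − ⌈13219/542⌉ = 26 − 25 = 1
n=27: ⌈(28·499+245)/542⌉ − ⌈(27·499+245)/542⌉ = ⌈14217/542⌉ − ⌈13718/542⌉ = 27 − 26 = 1
n=28: ⌈(29·499+245)/542⌉ − ⌈(28·499+245)/542⌉ = ⌈14716/542⌉ − ⌈14217/542⌉ = 28 − 27 = 1
n=29: ⌈(30·499+245)/542⌉ − ⌈(29·499+245)/542⌉ = ⌈15215/542⌉ − ⌈14716/542⌉ = 29 − 28 = 1

111110111111111111011111111111


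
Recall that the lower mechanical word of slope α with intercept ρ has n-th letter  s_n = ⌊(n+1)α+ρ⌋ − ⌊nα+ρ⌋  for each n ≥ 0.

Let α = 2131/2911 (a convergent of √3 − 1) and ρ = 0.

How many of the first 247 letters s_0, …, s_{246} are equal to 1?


180

#1s = Σ_{n=0}^{246} s_n = Σ_{n=0}^{246} (⌊(n+1)α+ρ⌋ − ⌊nα+ρ⌋)
the sum telescopes: every ⌊nα+ρ⌋ with 0 < n < 247 appears once with + and once with −, leaving ⌊247α+ρ⌋ − ⌊0·α+ρ⌋
247α + ρ = (247·2131) / 2911 = 526357/2911
ρ = 0/2911
⌊526357/2911⌋ = 180,  ⌊0/2911⌋ = 0
#1s = 180 − 0 = 180


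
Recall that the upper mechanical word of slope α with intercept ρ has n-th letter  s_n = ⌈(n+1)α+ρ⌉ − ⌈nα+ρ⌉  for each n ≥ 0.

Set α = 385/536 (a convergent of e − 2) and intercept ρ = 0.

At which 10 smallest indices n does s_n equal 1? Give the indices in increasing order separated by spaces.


0 1 2 4 5 6 8 9 11 12

n=0: ⌈385/536⌉−⌈0/536⌉ = 1−0 = 1  ← one
n=1: ⌈770/536⌉−⌈385/536⌉ = 2−1 = 1  ← one
n=2: ⌈1155/536⌉−⌈770/536⌉ = 3−2 = 1  ← one
n=3: ⌈1540/536⌉−⌈1155/536⌉ = 3−3 = 0
n=4: ⌈1925/536⌉−⌈1540/536⌉ = 4−3 = 1  ← one
n=5: ⌈2310/536⌉−⌈1925/536⌉ = 5−4 = 1  ← one
n=6: ⌈2695/536⌉−⌈2310/536⌉ = 6−5 = 1  ← one
n=7: ⌈3080/536⌉−⌈2695/536⌉ = 6−6 = 0
n=8: ⌈3465/536⌉−⌈3080/536⌉ = 7−6 = 1  ← one
n=9: ⌈3850/536⌉−⌈3465/536⌉ = 8−7 = 1  ← one
n=10: ⌈4235/536⌉−⌈3850/536⌉ = 8−8 = 0
n=11: ⌈4620/536⌉−⌈4235/536⌉ = 9−8 = 1  ← one
n=12: ⌈5005/536⌉−⌈4620/536⌉ = 10−9 = 1  ← one
positions of the first 10 ones: 0 1 2 4 5 6 8 9 11 12


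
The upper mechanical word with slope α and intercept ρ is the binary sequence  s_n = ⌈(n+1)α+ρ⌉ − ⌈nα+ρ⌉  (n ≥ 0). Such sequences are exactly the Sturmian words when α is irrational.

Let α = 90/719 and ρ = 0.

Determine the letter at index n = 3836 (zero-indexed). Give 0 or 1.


(n+1)α + ρ = (3837·90) / 719 = 345330/719
nα + ρ     = (3836·90) / 719 = 345240/719
⌈345330/719⌉ = 481,  ⌈345240/719⌉ = 481
s_{3836} = 481 − 481 = 0

0


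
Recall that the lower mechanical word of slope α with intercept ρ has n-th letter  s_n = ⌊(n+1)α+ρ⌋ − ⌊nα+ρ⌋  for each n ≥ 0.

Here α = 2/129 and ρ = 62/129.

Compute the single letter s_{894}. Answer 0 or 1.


(n+1)α + ρ = (895·2 + 62) / 129 = 1852/129
nα + ρ     = (894·2 + 62) / 129 = 1850/129
⌊1852/129⌋ = 14,  ⌊1850/129⌋ = 14
s_{894} = 14 − 14 = 0

0


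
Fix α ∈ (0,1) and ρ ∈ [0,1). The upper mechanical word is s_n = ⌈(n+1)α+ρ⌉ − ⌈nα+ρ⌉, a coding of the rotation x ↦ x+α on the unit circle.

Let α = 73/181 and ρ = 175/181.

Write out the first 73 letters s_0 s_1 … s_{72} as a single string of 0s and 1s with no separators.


n=0: ⌈(1·73+175)/181⌉ − ⌈(0·73+175)/181⌉ = ⌈248/181⌉ − ⌈175/181⌉ = 2 − 1 = 1
n=1: ⌈(2·73+175)/181⌉ − ⌈(1·73+175)/181⌉ = ⌈321/181⌉ − ⌈248/181⌉ = 2 − 2 = 0
n=2: ⌈(3·73+175)/181⌉ − ⌈(2·73+175)/181⌉ = ⌈394/181⌉ − ⌈321/181⌉ = 3 − 2 = 1
n=3: ⌈(4·73+175)/181⌉ − ⌈(3·73+175)/181⌉ = ⌈467/181⌉ − ⌈394/181⌉ = 3 − 3 = 0
n=4: ⌈(5·73+175)/181⌉ − ⌈(4·73+175)/181⌉ = ⌈540/181⌉ − ⌈467/181⌉ = 3 − 3 = 0
n=5: ⌈(6·73+175)/181⌉ − ⌈(5·73+175)/181⌉ = ⌈613/181⌉ − ⌈540/181⌉ = 4 − 3 = 1
n=6: ⌈(7·73+175)/181⌉ − ⌈(6·73+175)/181⌉ = ⌈686/181⌉ − ⌈613/181⌉ = 4 − 4 = 0
n=7: ⌈(8·73+175)/181⌉ − ⌈(7·73+175)/181⌉ = ⌈759/181⌉ − ⌈686/181⌉ = 5 − 4 = 1
n=8: ⌈(9·73+175)/181⌉ − ⌈(8·73+175)/181⌉ = ⌈832/181⌉ − ⌈759/181⌉ = 5 − 5 = 0
n=9: ⌈(10·73+175)/181⌉ − ⌈(9·73+175)/181⌉ = ⌈905/181⌉ − ⌈832/181⌉ = 5 − 5 = 0
n=10: ⌈(11·73+175)/181⌉ − ⌈(10·73+175)/181⌉ = ⌈978/181⌉ − ⌈905/181⌉ = 6 − 5 = 1
n=11: ⌈(12·73+175)/181⌉ − ⌈(11·73+175)/181⌉ = ⌈1051/181⌉ − ⌈978/181⌉ = 6 − 6 = 0
n=12: ⌈(13·73+175)/181⌉ − ⌈(12·73+175)/181⌉ = ⌈1124/181⌉ − ⌈1051/181⌉ = 7 − 6 = 1
n=13: ⌈(14·73+175)/181⌉ − ⌈(13·73+175)/181⌉ = ⌈1197/181⌉ − ⌈1124/181⌉ = 7 − 7 = 0
n=14: ⌈(15·73+175)/181⌉ − ⌈(14·73+175)/181⌉ = ⌈1270/181⌉ − ⌈1197/181⌉ = 8 − 7 = 1
n=15: ⌈(16·73+175)/181⌉ − ⌈(15·73+175)/181⌉ = ⌈1343/181⌉ − ⌈1270/181⌉ = 8 − 8 = 0
n=16: ⌈(17·73+175)/181⌉ − ⌈(16·73+175)/181⌉ = ⌈1416/181⌉ − ⌈1343/181⌉ = 8 − 8 = 0
n=17: ⌈(18·73+175)/181⌉ − ⌈(17·73+175)/181⌉ = ⌈1489/181⌉ − ⌈1416/181⌉ = 9 − 8 = 1
n=18: ⌈(19·73+175)/181⌉ − ⌈(18·73+175)/181⌉ = ⌈1562/181⌉ − ⌈1489/181⌉ = 9 − 9 = 0
n=19: ⌈(20·73+175)/181⌉ − ⌈(19·73+175)/181⌉ = ⌈1635/181⌉ − ⌈1562/181⌉ = 10 − 9 = 1
n=20: ⌈(21·73+175)/181⌉ − ⌈(20·73+175)/181⌉ = ⌈1708/181⌉ − ⌈1635/181⌉ = 10 − 10 = 0
n=21: ⌈(22·73+175)/181⌉ − ⌈(21·73+175)/181⌉ = ⌈1781/181⌉ − ⌈1708/181⌉ = 10 − 10 = 0
n=22: ⌈(23·73+175)/181⌉ − ⌈(22·73+175)/181⌉ = ⌈1854/181⌉ − ⌈1781/181⌉ = 11 − 10 = 1
n=23: ⌈(24·73+175)/181⌉ − ⌈(23·73+175)/181⌉ = ⌈1927/181⌉ − ⌈1854/181⌉ = 11 − 11 = 0
n=24: ⌈(25·73+175)/181⌉ − ⌈(24·73+175)/181⌉ = ⌈2000/181⌉ − ⌈1927/181⌉ = 12 − 11 = 1
n=25: ⌈(26·73+175)/181⌉ − ⌈(25·73+175)/181⌉ = ⌈2073/181⌉ − ⌈2000/181⌉ = 12 − 12 = 0
n=26: ⌈(27·73+175)/181⌉ − ⌈(26·73+175)/181⌉ = ⌈2146/181⌉ − ⌈2073/181⌉ = 12 − 12 = 0
n=27: ⌈(28·73+175)/181⌉ − ⌈(27·73+175)/181⌉ = ⌈2219/181⌉ − ⌈2146/181⌉ = 13 − 12 = 1
n=28: ⌈(29·73+175)/181⌉ − ⌈(28·73+175)/181⌉ = ⌈2292/181⌉ − ⌈2219/181⌉ = 13 − 13 = 0
n=29: ⌈(30·73+175)/181⌉ − ⌈(29·73+175)/181⌉ = ⌈2365/181⌉ − ⌈2292/181⌉ = 14 − 13 = 1
n=30: ⌈(31·73+175)/181⌉ − ⌈(30·73+175)/181⌉ = ⌈2438/181⌉ − ⌈2365/181⌉ = 14 − 14 = 0
n=31: ⌈(32·73+175)/181⌉ − ⌈(31·73+175)/181⌉ = ⌈2511/181⌉ − ⌈2438/181⌉ = 14 − 14 = 0
n=32: ⌈(33·73+175)/181⌉ − ⌈(32·73+175)/181⌉ = ⌈2584/181⌉ − ⌈2511/181⌉ = 15 − 14 = 1
n=33: ⌈(34·73+175)/181⌉ − ⌈(33·73+175)/181⌉ = ⌈2657/181⌉ − ⌈2584/181⌉ = 15 − 15 = 0
n=34: ⌈(35·73+175)/181⌉ − ⌈(34·73+175)/181⌉ = ⌈2730/181⌉ − ⌈2657/181⌉ = 16 − 15 = 1
n=35: ⌈(36·73+175)/181⌉ − ⌈(35·73+175)/181⌉ = ⌈2803/181⌉ − ⌈2730/181⌉ = 16 − 16 = 0
n=36: ⌈(37·73+175)/181⌉ − ⌈(36·73+175)/181⌉ = ⌈2876/181⌉ − ⌈2803/181⌉ = 16 − 16 = 0
n=37: ⌈(38·73+175)/181⌉ − ⌈(37·73+175)/181⌉ = ⌈2949/181⌉ − ⌈2876/181⌉ = 17 − 16 = 1
n=38: ⌈(39·73+175)/181⌉ − ⌈(38·73+175)/181⌉ = ⌈3022/181⌉ − ⌈2949/181⌉ = 17 − 17 = 0
n=39: ⌈(40·73+175)/181⌉ − ⌈(39·73+175)/181⌉ = ⌈3095/181⌉ − ⌈3022/181⌉ = 18 − 17 = 1
n=40: ⌈(41·73+175)/181⌉ − ⌈(40·73+175)/181⌉ = ⌈3168/181⌉ − ⌈3095/181⌉ = 18 − 18 = 0
n=41: ⌈(42·73+175)/181⌉ − ⌈(41·73+175)/181⌉ = ⌈3241/181⌉ − ⌈3168/181⌉ = 18 − 18 = 0
n=42: ⌈(43·73+175)/181⌉ − ⌈(42·73+175)/181⌉ = ⌈3314/181⌉ − ⌈3241/181⌉ = 19 − 18 = 1
n=43: ⌈(44·73+175)/181⌉ − ⌈(43·73+175)/181⌉ = ⌈3387/181⌉ − ⌈3314/181⌉ = 19 − 19 = 0
n=44: ⌈(45·73+175)/181⌉ − ⌈(44·73+175)/181⌉ = ⌈3460/181⌉ − ⌈3387/181⌉ = 20 − 19 = 1
n=45: ⌈(46·73+175)/181⌉ − ⌈(45·73+175)/181⌉ = ⌈3533/181⌉ − ⌈3460/181⌉ = 20 − 20 = 0
n=46: ⌈(47·73+175)/181⌉ − ⌈(46·73+175)/181⌉ = ⌈3606/181⌉ − ⌈3533/181⌉ = 20 − 20 = 0
n=47: ⌈(48·73+175)/181⌉ − ⌈(47·73+175)/181⌉ = ⌈3679/181⌉ − ⌈3606/181⌉ = 21 − 20 = 1
n=48: ⌈(49·73+175)/181⌉ − ⌈(48·73+175)/181⌉ = ⌈3752/181⌉ − ⌈3679/181⌉ = 21 − 21 = 0
n=49: ⌈(50·73+175)/181⌉ − ⌈(49·73+175)/181⌉ = ⌈3825/181⌉ − ⌈3752/181⌉ = 22 − 21 = 1
n=50: ⌈(51·73+175)/181⌉ − ⌈(50·73+175)/181⌉ = ⌈3898/181⌉ − ⌈3825/181⌉ = 22 − 22 = 0
n=51: ⌈(52·73+175)/181⌉ − ⌈(51·73+175)/181⌉ = ⌈3971/181⌉ − ⌈3898/181⌉ = 22 − 22 = 0
n=52: ⌈(53·73+175)/181⌉ − ⌈(52·73+175)/181⌉ = ⌈4044/181⌉ − ⌈3971/181⌉ = 23 − 22 = 1
n=53: ⌈(54·73+175)/181⌉ − ⌈(53·73+175)/181⌉ = ⌈4117/181⌉ − ⌈4044/181⌉ = 23 − 23 = 0
n=54: ⌈(55·73+175)/181⌉ − ⌈(54·73+175)/181⌉ = ⌈4190/181⌉ − ⌈4117/181⌉ = 24 − 23 = 1
n=55: ⌈(56·73+175)/181⌉ − ⌈(55·73+175)/181⌉ = ⌈4263/181⌉ − ⌈4190/181⌉ = 24 − 24 = 0
n=56: ⌈(57·73+175)/181⌉ − ⌈(56·73+175)/181⌉ = ⌈4336/181⌉ − ⌈4263/181⌉ = 24 − 24 = 0
n=57: ⌈(58·73+175)/181⌉ − ⌈(57·73+175)/181⌉ = ⌈4409/181⌉ − ⌈4336/181⌉ = 25 − 24 = 1
n=58: ⌈(59·73+175)/181⌉ − ⌈(58·73+175)/181⌉ = ⌈4482/181⌉ − ⌈4409/181⌉ = 25 − 25 = 0
n=59: ⌈(60·73+175)/181⌉ − ⌈(59·73+175)/181⌉ = ⌈4555/181⌉ − ⌈4482/181⌉ = 26 − 25 = 1
n=60: ⌈(61·73+175)/181⌉ − ⌈(60·73+175)/181⌉ = ⌈4628/181⌉ − ⌈4555/181⌉ = 26 − 26 = 0
n=61: ⌈(62·73+175)/181⌉ − ⌈(61·73+175)/181⌉ = ⌈4701/181⌉ − ⌈4628/181⌉ = 26 − 26 = 0
n=62: ⌈(63·73+175)/181⌉ − ⌈(62·73+175)/181⌉ = ⌈4774/181⌉ − ⌈4701/181⌉ = 27 − 26 = 1
n=63: ⌈(64·73+175)/181⌉ − ⌈(63·73+175)/181⌉ = ⌈4847/181⌉ − ⌈4774/181⌉ = 27 − 27 = 0
n=64: ⌈(65·73+175)/181⌉ − ⌈(64·73+175)/181⌉ = ⌈4920/181⌉ − ⌈4847/181⌉ = 28 − 27 = 1
n=65: ⌈(66·73+175)/181⌉ − ⌈(65·73+175)/181⌉ = ⌈4993/181⌉ − ⌈4920/181⌉ = 28 − 28 = 0
n=66: ⌈(67·73+175)/181⌉ − ⌈(66·73+175)/181⌉ = ⌈5066/181⌉ − ⌈4993/181⌉ = 28 − 28 = 0
n=67: ⌈(68·73+175)/181⌉ − ⌈(67·73+175)/181⌉ = ⌈5139/181⌉ − ⌈5066/181⌉ = 29 − 28 = 1
n=68: ⌈(69·73+175)/181⌉ − ⌈(68·73+175)/181⌉ = ⌈5212/181⌉ − ⌈5139/181⌉ = 29 − 29 = 0
n=69: ⌈(70·73+175)/181⌉ − ⌈(69·73+175)/181⌉ = ⌈5285/181⌉ − ⌈5212/181⌉ = 30 − 29 = 1
n=70: ⌈(71·73+175)/181⌉ − ⌈(70·73+175)/181⌉ = ⌈5358/181⌉ − ⌈5285/181⌉ = 30 − 30 = 0
n=71: ⌈(72·73+175)/181⌉ − ⌈(71·73+175)/181⌉ = ⌈5431/181⌉ − ⌈5358/181⌉ = 31 − 30 = 1
n=72: ⌈(73·73+175)/181⌉ − ⌈(72·73+175)/181⌉ = ⌈5504/181⌉ − ⌈5431/181⌉ = 31 − 31 = 0

1010010100101010010100101001010010100101001010010100101001010010100101010


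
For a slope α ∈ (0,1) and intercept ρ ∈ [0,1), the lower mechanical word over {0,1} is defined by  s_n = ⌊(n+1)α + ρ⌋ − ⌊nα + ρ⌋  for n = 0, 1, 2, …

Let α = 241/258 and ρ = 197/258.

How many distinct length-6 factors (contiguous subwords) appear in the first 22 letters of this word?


t_n = ⌊(n·241+197)/258⌋ for n = 0 … 22:
  n=0…9: ⌊197/258⌋=0 ⌊438/258⌋=1 ⌊679/258⌋=2 ⌊920/258⌋=3 ⌊1161/258⌋=4 ⌊1402/258⌋=5 ⌊1643/258⌋=6 ⌊1884/258⌋=7 ⌊2125/258⌋=8 ⌊2366/258⌋=9
  n=10…19: ⌊2607/258⌋=10 ⌊2848/258⌋=11 ⌊3089/258⌋=11 ⌊3330/258⌋=12 ⌊3571/258⌋=13 ⌊3812/258⌋=14 ⌊4053/258⌋=15 ⌊4294/258⌋=16 ⌊4535/258⌋=17 ⌊4776/258⌋=18
  n=20…22: ⌊5017/258⌋=19 ⌊5258/258⌋=20 ⌊5499/258⌋=21
s_n = t_(n+1) − t_n for n = 0 … 21 gives
prefix = 1111111111101111111111
slide a length-6 window over [0..5] … [16..21] (17 windows); first occurrence of each distinct factor:
  [  0..  5] 111111
  [  6.. 11] 111110
  [  7.. 12] 111101
  [  8.. 13] 111011
  [  9.. 14] 110111
  [ 10.. 15] 101111
  [ 11.. 16] 011111
  (the other 10 windows repeat one of these)
distinct factors: {011111, 101111, 110111, 111011, 111101, 111110, 111111}
count = 7  (Sturmian bound for length 6 is 7)

7


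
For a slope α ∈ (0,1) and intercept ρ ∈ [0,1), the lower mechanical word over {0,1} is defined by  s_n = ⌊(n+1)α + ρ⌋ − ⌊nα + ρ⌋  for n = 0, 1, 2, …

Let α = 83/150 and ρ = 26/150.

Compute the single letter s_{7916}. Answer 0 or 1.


0

(n+1)α + ρ = (7917·83 + 26) / 150 = 657137/150
nα + ρ     = (7916·83 + 26) / 150 = 657054/150
⌊657137/150⌋ = 4380,  ⌊657054/150⌋ = 4380
s_{7916} = 4380 − 4380 = 0


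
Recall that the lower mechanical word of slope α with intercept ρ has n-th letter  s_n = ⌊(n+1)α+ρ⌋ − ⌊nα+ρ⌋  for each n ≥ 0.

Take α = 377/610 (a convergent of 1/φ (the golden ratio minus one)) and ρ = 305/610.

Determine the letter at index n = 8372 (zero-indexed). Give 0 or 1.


1

(n+1)α + ρ = (8373·377 + 305) / 610 = 3156926/610
nα + ρ     = (8372·377 + 305) / 610 = 3156549/610
⌊3156926/610⌋ = 5175,  ⌊3156549/610⌋ = 5174
s_{8372} = 5175 − 5174 = 1


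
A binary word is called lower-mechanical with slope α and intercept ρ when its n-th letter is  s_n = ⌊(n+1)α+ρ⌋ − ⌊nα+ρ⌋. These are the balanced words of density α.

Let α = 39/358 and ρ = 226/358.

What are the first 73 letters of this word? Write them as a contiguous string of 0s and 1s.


n=0: ⌊(1·39+226)/358⌋ − ⌊(0·39+226)/358⌋ = ⌊265/358⌋ − ⌊226/358⌋ = 0 − 0 = 0
n=1: ⌊(2·39+226)/358⌋ − ⌊(1·39+226)/358⌋ = ⌊304/358⌋ − ⌊265/358⌋ = 0 − 0 = 0
n=2: ⌊(3·39+226)/358⌋ − ⌊(2·39+226)/358⌋ = ⌊343/358⌋ − ⌊304/358⌋ = 0 − 0 = 0
n=3: ⌊(4·39+226)/358⌋ − ⌊(3·39+226)/358⌋ = ⌊382/358⌋ − ⌊343/358⌋ = 1 − 0 = 1
n=4: ⌊(5·39+226)/358⌋ − ⌊(4·39+226)/358⌋ = ⌊421/358⌋ − ⌊382/358⌋ = 1 − 1 = 0
n=5: ⌊(6·39+226)/358⌋ − ⌊(5·39+226)/358⌋ = ⌊460/358⌋ − ⌊421/358⌋ = 1 − 1 = 0
n=6: ⌊(7·39+226)/358⌋ − ⌊(6·39+226)/358⌋ = ⌊499/358⌋ − ⌊460/358⌋ = 1 − 1 = 0
n=7: ⌊(8·39+226)/358⌋ − ⌊(7·39+226)/358⌋ = ⌊538/358⌋ − ⌊499/358⌋ = 1 − 1 = 0
n=8: ⌊(9·39+226)/358⌋ − ⌊(8·39+226)/358⌋ = ⌊577/358⌋ − ⌊538/358⌋ = 1 − 1 = 0
n=9: ⌊(10·39+226)/358⌋ − ⌊(9·39+226)/358⌋ = ⌊616/358⌋ − ⌊577/358⌋ = 1 − 1 = 0
n=10: ⌊(11·39+226)/358⌋ − ⌊(10·39+226)/358⌋ = ⌊655/358⌋ − ⌊616/358⌋ = 1 − 1 = 0
n=11: ⌊(12·39+226)/358⌋ − ⌊(11·39+226)/358⌋ = ⌊694/358⌋ − ⌊655/358⌋ = 1 − 1 = 0
n=12: ⌊(13·39+226)/358⌋ − ⌊(12·39+226)/358⌋ = ⌊733/358⌋ − ⌊694/358⌋ = 2 − 1 = 1
n=13: ⌊(14·39+226)/358⌋ − ⌊(13·39+226)/358⌋ = ⌊772/358⌋ − ⌊733/358⌋ = 2 − 2 = 0
n=14: ⌊(15·39+226)/358⌋ − ⌊(14·39+226)/358⌋ = ⌊811/358⌋ − ⌊772/358⌋ = 2 − 2 = 0
n=15: ⌊(16·39+226)/358⌋ − ⌊(15·39+226)/358⌋ = ⌊850/358⌋ − ⌊811/358⌋ = 2 − 2 = 0
n=16: ⌊(17·39+226)/358⌋ − ⌊(16·39+226)/358⌋ = ⌊889/358⌋ − ⌊850/358⌋ = 2 − 2 = 0
n=17: ⌊(18·39+226)/358⌋ − ⌊(17·39+226)/358⌋ = ⌊928/358⌋ − ⌊889/358⌋ = 2 − 2 = 0
n=18: ⌊(19·39+226)/358⌋ − ⌊(18·39+226)/358⌋ = ⌊967/358⌋ − ⌊928/358⌋ = 2 − 2 = 0
n=19: ⌊(20·39+226)/358⌋ − ⌊(19·39+226)/358⌋ = ⌊1006/358⌋ − ⌊967/358⌋ = 2 − 2 = 0
n=20: ⌊(21·39+226)/358⌋ − ⌊(20·39+226)/358⌋ = ⌊1045/358⌋ − ⌊1006/358⌋ = 2 − 2 = 0
n=21: ⌊(22·39+226)/358⌋ − ⌊(21·39+226)/358⌋ = ⌊1084/358⌋ − ⌊1045/358⌋ = 3 − 2 = 1
n=22: ⌊(23·39+226)/358⌋ − ⌊(22·39+226)/358⌋ = ⌊1123/358⌋ − ⌊1084/358⌋ = 3 − 3 = 0
n=23: ⌊(24·39+226)/358⌋ − ⌊(23·39+226)/358⌋ = ⌊1162/358⌋ − ⌊1123/358⌋ = 3 − 3 = 0
n=24: ⌊(25·39+226)/358⌋ − ⌊(24·39+226)/358⌋ = ⌊1201/358⌋ − ⌊1162/358⌋ = 3 − 3 = 0
n=25: ⌊(26·39+226)/358⌋ − ⌊(25·39+226)/358⌋ = ⌊1240/358⌋ − ⌊1201/358⌋ = 3 − 3 = 0
n=26: ⌊(27·39+226)/358⌋ − ⌊(26·39+226)/358⌋ = ⌊1279/358⌋ − ⌊1240/358⌋ = 3 − 3 = 0
n=27: ⌊(28·39+226)/358⌋ − ⌊(27·39+226)/358⌋ = ⌊1318/358⌋ − ⌊1279/358⌋ = 3 − 3 = 0
n=28: ⌊(29·39+226)/358⌋ − ⌊(28·39+226)/358⌋ = ⌊1357/358⌋ − ⌊1318/358⌋ = 3 − 3 = 0
n=29: ⌊(30·39+226)/358⌋ − ⌊(29·39+226)/358⌋ = ⌊1396/358⌋ − ⌊1357/358⌋ = 3 − 3 = 0
n=30: ⌊(31·39+226)/358⌋ − ⌊(30·39+226)/358⌋ = ⌊1435/358⌋ − ⌊1396/358⌋ = 4 − 3 = 1
n=31: ⌊(32·39+226)/358⌋ − ⌊(31·39+226)/358⌋ = ⌊1474/358⌋ − ⌊1435/358⌋ = 4 − 4 = 0
n=32: ⌊(33·39+226)/358⌋ − ⌊(32·39+226)/358⌋ = ⌊1513/358⌋ − ⌊1474/358⌋ = 4 − 4 = 0
n=33: ⌊(34·39+226)/358⌋ − ⌊(33·39+226)/358⌋ = ⌊1552/358⌋ − ⌊1513/358⌋ = 4 − 4 = 0
n=34: ⌊(35·39+226)/358⌋ − ⌊(34·39+226)/358⌋ = ⌊1591/358⌋ − ⌊1552/358⌋ = 4 − 4 = 0
n=35: ⌊(36·39+226)/358⌋ − ⌊(35·39+226)/358⌋ = ⌊1630/358⌋ − ⌊1591/358⌋ = 4 − 4 = 0
n=36: ⌊(37·39+226)/358⌋ − ⌊(36·39+226)/358⌋ = ⌊1669/358⌋ − ⌊1630/358⌋ = 4 − 4 = 0
n=37: ⌊(38·39+226)/358⌋ − ⌊(37·39+226)/358⌋ = ⌊1708/358⌋ − ⌊1669/358⌋ = 4 − 4 = 0
n=38: ⌊(39·39+226)/358⌋ − ⌊(38·39+226)/358⌋ = ⌊1747/358⌋ − ⌊1708/358⌋ = 4 − 4 = 0
n=39: ⌊(40·39+226)/358⌋ − ⌊(39·39+226)/358⌋ = ⌊1786/358⌋ − ⌊1747/358⌋ = 4 − 4 = 0
n=40: ⌊(41·39+226)/358⌋ − ⌊(40·39+226)/358⌋ = ⌊1825/358⌋ − ⌊1786/358⌋ = 5 − 4 = 1
n=41: ⌊(42·39+226)/358⌋ − ⌊(41·39+226)/358⌋ = ⌊1864/358⌋ − ⌊1825/358⌋ = 5 − 5 = 0
n=42: ⌊(43·39+226)/358⌋ − ⌊(42·39+226)/358⌋ = ⌊1903/358⌋ − ⌊1864/358⌋ = 5 − 5 = 0
n=43: ⌊(44·39+226)/358⌋ − ⌊(43·39+226)/358⌋ = ⌊1942/358⌋ − ⌊1903/358⌋ = 5 − 5 = 0
n=44: ⌊(45·39+226)/358⌋ − ⌊(44·39+226)/358⌋ = ⌊1981/358⌋ − ⌊1942/358⌋ = 5 − 5 = 0
n=45: ⌊(46·39+226)/358⌋ − ⌊(45·39+226)/358⌋ = ⌊2020/358⌋ − ⌊1981/358⌋ = 5 − 5 = 0
n=46: ⌊(47·39+226)/358⌋ − ⌊(46·39+226)/358⌋ = ⌊2059/358⌋ − ⌊2020/358⌋ = 5 − 5 = 0
n=47: ⌊(48·39+226)/358⌋ − ⌊(47·39+226)/358⌋ = ⌊2098/358⌋ − ⌊2059/358⌋ = 5 − 5 = 0
n=48: ⌊(49·39+226)/358⌋ − ⌊(48·39+226)/358⌋ = ⌊2137/358⌋ − ⌊2098/358⌋ = 5 − 5 = 0
n=49: ⌊(50·39+226)/358⌋ − ⌊(49·39+226)/358⌋ = ⌊2176/358⌋ − ⌊2137/358⌋ = 6 − 5 = 1
n=50: ⌊(51·39+226)/358⌋ − ⌊(50·39+226)/358⌋ = ⌊2215/358⌋ − ⌊2176/358⌋ = 6 − 6 = 0
n=51: ⌊(52·39+226)/358⌋ − ⌊(51·39+226)/358⌋ = ⌊2254/358⌋ − ⌊2215/358⌋ = 6 − 6 = 0
n=52: ⌊(53·39+226)/358⌋ − ⌊(52·39+226)/358⌋ = ⌊2293/358⌋ − ⌊2254/358⌋ = 6 − 6 = 0
n=53: ⌊(54·39+226)/358⌋ − ⌊(53·39+226)/358⌋ = ⌊2332/358⌋ − ⌊2293/358⌋ = 6 − 6 = 0
n=54: ⌊(55·39+226)/358⌋ − ⌊(54·39+226)/358⌋ = ⌊2371/358⌋ − ⌊2332/358⌋ = 6 − 6 = 0
n=55: ⌊(56·39+226)/358⌋ − ⌊(55·39+226)/358⌋ = ⌊2410/358⌋ − ⌊2371/358⌋ = 6 − 6 = 0
n=56: ⌊(57·39+226)/358⌋ − ⌊(56·39+226)/358⌋ = ⌊2449/358⌋ − ⌊2410/358⌋ = 6 − 6 = 0
n=57: ⌊(58·39+226)/358⌋ − ⌊(57·39+226)/358⌋ = ⌊2488/358⌋ − ⌊2449/358⌋ = 6 − 6 = 0
n=58: ⌊(59·39+226)/358⌋ − ⌊(58·39+226)/358⌋ = ⌊2527/358⌋ − ⌊2488/358⌋ = 7 − 6 = 1
n=59: ⌊(60·39+226)/358⌋ − ⌊(59·39+226)/358⌋ = ⌊2566/358⌋ − ⌊2527/358⌋ = 7 − 7 = 0
n=60: ⌊(61·39+226)/358⌋ − ⌊(60·39+226)/358⌋ = ⌊2605/358⌋ − ⌊2566/358⌋ = 7 − 7 = 0
n=61: ⌊(62·39+226)/358⌋ − ⌊(61·39+226)/358⌋ = ⌊2644/358⌋ − ⌊2605/358⌋ = 7 − 7 = 0
n=62: ⌊(63·39+226)/358⌋ − ⌊(62·39+226)/358⌋ = ⌊2683/358⌋ − ⌊2644/358⌋ = 7 − 7 = 0
n=63: ⌊(64·39+226)/358⌋ − ⌊(63·39+226)/358⌋ = ⌊2722/358⌋ − ⌊2683/358⌋ = 7 − 7 = 0
n=64: ⌊(65·39+226)/358⌋ − ⌊(64·39+226)/358⌋ = ⌊2761/358⌋ − ⌊2722/358⌋ = 7 − 7 = 0
n=65: ⌊(66·39+226)/358⌋ − ⌊(65·39+226)/358⌋ = ⌊2800/358⌋ − ⌊2761/358⌋ = 7 − 7 = 0
n=66: ⌊(67·39+226)/358⌋ − ⌊(66·39+226)/358⌋ = ⌊2839/358⌋ − ⌊2800/358⌋ = 7 − 7 = 0
n=67: ⌊(68·39+226)/358⌋ − ⌊(67·39+226)/358⌋ = ⌊2878/358⌋ − ⌊2839/358⌋ = 8 − 7 = 1
n=68: ⌊(69·39+226)/358⌋ − ⌊(68·39+226)/358⌋ = ⌊2917/358⌋ − ⌊2878/358⌋ = 8 − 8 = 0
n=69: ⌊(70·39+226)/358⌋ − ⌊(69·39+226)/358⌋ = ⌊2956/358⌋ − ⌊2917/358⌋ = 8 − 8 = 0
n=70: ⌊(71·39+226)/358⌋ − ⌊(70·39+226)/358⌋ = ⌊2995/358⌋ − ⌊2956/358⌋ = 8 − 8 = 0
n=71: ⌊(72·39+226)/358⌋ − ⌊(71·39+226)/358⌋ = ⌊3034/358⌋ − ⌊2995/358⌋ = 8 − 8 = 0
n=72: ⌊(73·39+226)/358⌋ − ⌊(72·39+226)/358⌋ = ⌊3073/358⌋ − ⌊3034/358⌋ = 8 − 8 = 0

0001000000001000000001000000001000000000100000000100000000100000000100000


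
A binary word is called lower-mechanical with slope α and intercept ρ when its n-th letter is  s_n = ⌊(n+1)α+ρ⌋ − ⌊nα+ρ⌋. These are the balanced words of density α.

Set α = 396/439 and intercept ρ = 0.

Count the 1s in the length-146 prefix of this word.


#1s = Σ_{n=0}^{145} s_n = Σ_{n=0}^{145} (⌊(n+1)α+ρ⌋ − ⌊nα+ρ⌋)
the sum telescopes: every ⌊nα+ρ⌋ with 0 < n < 146 appears once with + and once with −, leaving ⌊146α+ρ⌋ − ⌊0·α+ρ⌋
146α + ρ = (146·396) / 439 = 57816/439
ρ = 0/439
⌊57816/439⌋ = 131,  ⌊0/439⌋ = 0
#1s = 131 − 0 = 131

131


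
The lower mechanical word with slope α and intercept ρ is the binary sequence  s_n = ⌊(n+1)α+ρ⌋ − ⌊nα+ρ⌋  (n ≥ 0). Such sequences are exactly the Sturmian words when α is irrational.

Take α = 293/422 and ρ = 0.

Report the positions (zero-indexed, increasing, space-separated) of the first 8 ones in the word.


n=0: ⌊293/422⌋−⌊0/422⌋ = 0−0 = 0
n=1: ⌊586/422⌋−⌊293/422⌋ = 1−0 = 1  ← one
n=2: ⌊879/422⌋−⌊586/422⌋ = 2−1 = 1  ← one
n=3: ⌊1172/422⌋−⌊879/422⌋ = 2−2 = 0
n=4: ⌊1465/422⌋−⌊1172/422⌋ = 3−2 = 1  ← one
n=5: ⌊1758/422⌋−⌊1465/422⌋ = 4−3 = 1  ← one
n=6: ⌊2051/422⌋−⌊1758/422⌋ = 4−4 = 0
n=7: ⌊2344/422⌋−⌊2051/422⌋ = 5−4 = 1  ← one
n=8: ⌊2637/422⌋−⌊2344/422⌋ = 6−5 = 1  ← one
n=9: ⌊2930/422⌋−⌊2637/422⌋ = 6−6 = 0
n=10: ⌊3223/422⌋−⌊2930/422⌋ = 7−6 = 1  ← one
n=11: ⌊3516/422⌋−⌊3223/422⌋ = 8−7 = 1  ← one
positions of the first 8 ones: 1 2 4 5 7 8 10 11

1 2 4 5 7 8 10 11


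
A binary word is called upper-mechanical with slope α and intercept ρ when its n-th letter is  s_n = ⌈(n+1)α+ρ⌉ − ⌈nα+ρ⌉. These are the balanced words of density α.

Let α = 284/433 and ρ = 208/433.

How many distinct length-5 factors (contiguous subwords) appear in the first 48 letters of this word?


6

t_n = ⌈(n·284+208)/433⌉ for n = 0 … 48:
  n=0…9: ⌈208/433⌉=1 ⌈492/433⌉=2 ⌈776/433⌉=2 ⌈1060/433⌉=3 ⌈1344/433⌉=4 ⌈1628/433⌉=4 ⌈1912/433⌉=5 ⌈2196/433⌉=6 ⌈2480/433⌉=6 ⌈2764/433⌉=7
  n=10…19: ⌈3048/433⌉=8 ⌈3332/433⌉=8 ⌈3616/433⌉=9 ⌈3900/433⌉=10 ⌈4184/433⌉=10 ⌈4468/433⌉=11 ⌈4752/433⌉=11 ⌈5036/433⌉=12 ⌈5320/433⌉=13 ⌈5604/433⌉=13
  n=20…29: ⌈5888/433⌉=14 ⌈6172/433⌉=15 ⌈6456/433⌉=15 ⌈6740/433⌉=16 ⌈7024/433⌉=17 ⌈7308/433⌉=17 ⌈7592/433⌉=18 ⌈7876/433⌉=19 ⌈8160/433⌉=19 ⌈8444/433⌉=20
  n=30…39: ⌈8728/433⌉=21 ⌈9012/433⌉=21 ⌈9296/433⌉=22 ⌈9580/433⌉=23 ⌈9864/433⌉=23 ⌈10148/433⌉=24 ⌈10432/433⌉=25 ⌈10716/433⌉=25 ⌈11000/433⌉=26 ⌈11284/433⌉=27
  n=40…48: ⌈11568/433⌉=27 ⌈11852/433⌉=28 ⌈12136/433⌉=29 ⌈12420/433⌉=29 ⌈12704/433⌉=30 ⌈12988/433⌉=30 ⌈13272/433⌉=31 ⌈13556/433⌉=32 ⌈13840/433⌉=32
s_n = t_(n+1) − t_n for n = 0 … 47 gives
prefix = 101101101101101011011011011011011011011011010110
slide a length-5 window over [0..4] … [43..47] (44 windows); first occurrence of each distinct factor:
  [  0..  4] 10110
  [  1..  5] 01101
  [  2..  6] 11011
  [ 11.. 15] 11010
  [ 12.. 16] 10101
  [ 13.. 17] 01011
  (the other 38 windows repeat one of these)
distinct factors: {01011, 01101, 10101, 10110, 11010, 11011}
count = 6  (Sturmian bound for length 5 is 6)


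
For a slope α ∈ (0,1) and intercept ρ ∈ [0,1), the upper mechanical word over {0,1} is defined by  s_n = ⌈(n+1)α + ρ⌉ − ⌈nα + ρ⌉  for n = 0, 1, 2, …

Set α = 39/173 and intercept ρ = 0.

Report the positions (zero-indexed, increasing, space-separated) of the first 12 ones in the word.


0 4 8 13 17 22 26 31 35 39 44 48

n=0: ⌈39/173⌉−⌈0/173⌉ = 1−0 = 1  ← one
n=1: ⌈78/173⌉−⌈39/173⌉ = 1−1 = 0
n=2: ⌈117/173⌉−⌈78/173⌉ = 1−1 = 0
n=3: ⌈156/173⌉−⌈117/173⌉ = 1−1 = 0
n=4: ⌈195/173⌉−⌈156/173⌉ = 2−1 = 1  ← one
n=5: ⌈234/173⌉−⌈195/173⌉ = 2−2 = 0
n=6: ⌈273/173⌉−⌈234/173⌉ = 2−2 = 0
n=7: ⌈312/173⌉−⌈273/173⌉ = 2−2 = 0
n=8: ⌈351/173⌉−⌈312/173⌉ = 3−2 = 1  ← one
n=9: ⌈390/173⌉−⌈351/173⌉ = 3−3 = 0
n=10: ⌈429/173⌉−⌈390/173⌉ = 3−3 = 0
n=11: ⌈468/173⌉−⌈429/173⌉ = 3−3 = 0
n=12: ⌈507/173⌉−⌈468/173⌉ = 3−3 = 0
n=13: ⌈546/173⌉−⌈507/173⌉ = 4−3 = 1  ← one
n=14: ⌈585/173⌉−⌈546/173⌉ = 4−4 = 0
n=15: ⌈624/173⌉−⌈585/173⌉ = 4−4 = 0
n=16: ⌈663/173⌉−⌈624/173⌉ = 4−4 = 0
n=17: ⌈702/173⌉−⌈663/173⌉ = 5−4 = 1  ← one
n=18: ⌈741/173⌉−⌈702/173⌉ = 5−5 = 0
n=19: ⌈780/173⌉−⌈741/173⌉ = 5−5 = 0
n=20: ⌈819/173⌉−⌈780/173⌉ = 5−5 = 0
n=21: ⌈858/173⌉−⌈819/173⌉ = 5−5 = 0
n=22: ⌈897/173⌉−⌈858/173⌉ = 6−5 = 1  ← one
n=23: ⌈936/173⌉−⌈897/173⌉ = 6−6 = 0
n=24: ⌈975/173⌉−⌈936/173⌉ = 6−6 = 0
n=25: ⌈1014/173⌉−⌈975/173⌉ = 6−6 = 0
n=26: ⌈1053/173⌉−⌈1014/173⌉ = 7−6 = 1  ← one
n=27: ⌈1092/173⌉−⌈1053/173⌉ = 7−7 = 0
n=28: ⌈1131/173⌉−⌈1092/173⌉ = 7−7 = 0
n=29: ⌈1170/173⌉−⌈1131/173⌉ = 7−7 = 0
n=30: ⌈1209/173⌉−⌈1170/173⌉ = 7−7 = 0
n=31: ⌈1248/173⌉−⌈1209/173⌉ = 8−7 = 1  ← one
n=32: ⌈1287/173⌉−⌈1248/173⌉ = 8−8 = 0
n=33: ⌈1326/173⌉−⌈1287/173⌉ = 8−8 = 0
n=34: ⌈1365/173⌉−⌈1326/173⌉ = 8−8 = 0
n=35: ⌈1404/173⌉−⌈1365/173⌉ = 9−8 = 1  ← one
n=36: ⌈1443/173⌉−⌈1404/173⌉ = 9−9 = 0
n=37: ⌈1482/173⌉−⌈1443/173⌉ = 9−9 = 0
n=38: ⌈1521/173⌉−⌈1482/173⌉ = 9−9 = 0
n=39: ⌈1560/173⌉−⌈1521/173⌉ = 10−9 = 1  ← one
n=40: ⌈1599/173⌉−⌈1560/173⌉ = 10−10 = 0
n=41: ⌈1638/173⌉−⌈1599/173⌉ = 10−10 = 0
n=42: ⌈1677/173⌉−⌈1638/173⌉ = 10−10 = 0
n=43: ⌈1716/173⌉−⌈1677/173⌉ = 10−10 = 0
n=44: ⌈1755/173⌉−⌈1716/173⌉ = 11−10 = 1  ← one
n=45: ⌈1794/173⌉−⌈1755/173⌉ = 11−11 = 0
n=46: ⌈1833/173⌉−⌈1794/173⌉ = 11−11 = 0
n=47: ⌈1872/173⌉−⌈1833/173⌉ = 11−11 = 0
n=48: ⌈1911/173⌉−⌈1872/173⌉ = 12−11 = 1  ← one
positions of the first 12 ones: 0 4 8 13 17 22 26 31 35 39 44 48


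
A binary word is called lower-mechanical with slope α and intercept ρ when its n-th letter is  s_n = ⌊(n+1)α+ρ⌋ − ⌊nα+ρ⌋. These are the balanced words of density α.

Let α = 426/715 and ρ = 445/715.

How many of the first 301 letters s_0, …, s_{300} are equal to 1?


#1s = Σ_{n=0}^{300} s_n = Σ_{n=0}^{300} (⌊(n+1)α+ρ⌋ − ⌊nα+ρ⌋)
the sum telescopes: every ⌊nα+ρ⌋ with 0 < n < 301 appears once with + and once with −, leaving ⌊301α+ρ⌋ − ⌊0·α+ρ⌋
301α + ρ = (301·426 + 445) / 715 = 128671/715
ρ = 445/715
⌊128671/715⌋ = 179,  ⌊445/715⌋ = 0
#1s = 179 − 0 = 179

179


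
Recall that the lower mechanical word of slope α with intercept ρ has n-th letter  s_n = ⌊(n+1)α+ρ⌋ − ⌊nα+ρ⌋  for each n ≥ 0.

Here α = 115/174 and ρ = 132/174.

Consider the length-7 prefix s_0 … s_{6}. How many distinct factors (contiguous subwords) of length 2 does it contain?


3

t_n = ⌊(n·115+132)/174⌋ for n = 0 … 7:
  n=0…7: ⌊132/174⌋=0 ⌊247/174⌋=1 ⌊362/174⌋=2 ⌊477/174⌋=2 ⌊592/174⌋=3 ⌊707/174⌋=4 ⌊822/174⌋=4 ⌊937/174⌋=5
s_n = t_(n+1) − t_n for n = 0 … 6 gives
prefix = 1101101
slide a length-2 window over [0..1] … [5..6] (6 windows); first occurrence of each distinct factor:
  [  0..  1] 11
  [  1..  2] 10
  [  2..  3] 01
  (the other 3 windows repeat one of these)
distinct factors: {01, 10, 11}
count = 3  (Sturmian bound for length 2 is 3)


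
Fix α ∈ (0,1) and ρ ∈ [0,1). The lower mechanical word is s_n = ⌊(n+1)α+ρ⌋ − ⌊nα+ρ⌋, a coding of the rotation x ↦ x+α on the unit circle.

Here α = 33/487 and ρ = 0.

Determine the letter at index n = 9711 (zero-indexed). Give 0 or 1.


0

(n+1)α + ρ = (9712·33) / 487 = 320496/487
nα + ρ     = (9711·33) / 487 = 320463/487
⌊320496/487⌋ = 658,  ⌊320463/487⌋ = 658
s_{9711} = 658 − 658 = 0


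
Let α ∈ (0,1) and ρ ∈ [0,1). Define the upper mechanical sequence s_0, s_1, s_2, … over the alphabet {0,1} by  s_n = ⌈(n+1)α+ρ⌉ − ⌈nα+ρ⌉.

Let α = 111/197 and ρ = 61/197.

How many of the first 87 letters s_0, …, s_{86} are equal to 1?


#1s = Σ_{n=0}^{86} s_n = Σ_{n=0}^{86} (⌈(n+1)α+ρ⌉ − ⌈nα+ρ⌉)
the sum telescopes: every ⌈nα+ρ⌉ with 0 < n < 87 appears once with + and once with −, leaving ⌈87α+ρ⌉ − ⌈0·α+ρ⌉
87α + ρ = (87·111 + 61) / 197 = 9718/197
ρ = 61/197
⌈9718/197⌉ = 50,  ⌈61/197⌉ = 1
#1s = 50 − 1 = 49

49


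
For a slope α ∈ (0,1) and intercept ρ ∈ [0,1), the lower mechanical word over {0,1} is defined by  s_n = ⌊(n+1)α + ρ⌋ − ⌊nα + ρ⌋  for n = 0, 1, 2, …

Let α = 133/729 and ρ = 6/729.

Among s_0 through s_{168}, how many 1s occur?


#1s = Σ_{n=0}^{168} s_n = Σ_{n=0}^{168} (⌊(n+1)α+ρ⌋ − ⌊nα+ρ⌋)
the sum telescopes: every ⌊nα+ρ⌋ with 0 < n < 169 appears once with + and once with −, leaving ⌊169α+ρ⌋ − ⌊0·α+ρ⌋
169α + ρ = (169·133 + 6) / 729 = 22483/729
ρ = 6/729
⌊22483/729⌋ = 30,  ⌊6/729⌋ = 0
#1s = 30 − 0 = 30

30


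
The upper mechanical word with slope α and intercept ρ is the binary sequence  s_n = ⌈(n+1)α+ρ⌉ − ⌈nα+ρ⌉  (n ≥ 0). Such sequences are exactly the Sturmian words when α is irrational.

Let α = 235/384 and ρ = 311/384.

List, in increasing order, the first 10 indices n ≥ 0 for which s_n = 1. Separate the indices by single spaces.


n=0: ⌈546/384⌉−⌈311/384⌉ = 2−1 = 1  ← one
n=1: ⌈781/384⌉−⌈546/384⌉ = 3−2 = 1  ← one
n=2: ⌈1016/384⌉−⌈781/384⌉ = 3−3 = 0
n=3: ⌈1251/384⌉−⌈1016/384⌉ = 4−3 = 1  ← one
n=4: ⌈1486/384⌉−⌈1251/384⌉ = 4−4 = 0
n=5: ⌈1721/384⌉−⌈1486/384⌉ = 5−4 = 1  ← one
n=6: ⌈1956/384⌉−⌈1721/384⌉ = 6−5 = 1  ← one
n=7: ⌈2191/384⌉−⌈1956/384⌉ = 6−6 = 0
n=8: ⌈2426/384⌉−⌈2191/384⌉ = 7−6 = 1  ← one
n=9: ⌈2661/384⌉−⌈2426/384⌉ = 7−7 = 0
n=10: ⌈2896/384⌉−⌈2661/384⌉ = 8−7 = 1  ← one
n=11: ⌈3131/384⌉−⌈2896/384⌉ = 9−8 = 1  ← one
n=12: ⌈3366/384⌉−⌈3131/384⌉ = 9−9 = 0
n=13: ⌈3601/384⌉−⌈3366/384⌉ = 10−9 = 1  ← one
n=14: ⌈3836/384⌉−⌈3601/384⌉ = 10−10 = 0
n=15: ⌈4071/384⌉−⌈3836/384⌉ = 11−10 = 1  ← one
positions of the first 10 ones: 0 1 3 5 6 8 10 11 13 15

0 1 3 5 6 8 10 11 13 15


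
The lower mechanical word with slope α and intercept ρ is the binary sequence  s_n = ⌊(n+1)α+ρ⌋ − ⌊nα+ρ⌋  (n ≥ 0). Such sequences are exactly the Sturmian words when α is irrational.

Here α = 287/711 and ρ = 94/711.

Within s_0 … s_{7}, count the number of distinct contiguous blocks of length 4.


t_n = ⌊(n·287+94)/711⌋ for n = 0 … 8:
  n=0…8: ⌊94/711⌋=0 ⌊381/711⌋=0 ⌊668/711⌋=0 ⌊955/711⌋=1 ⌊1242/711⌋=1 ⌊1529/711⌋=2 ⌊1816/711⌋=2 ⌊2103/711⌋=2 ⌊2390/711⌋=3
s_n = t_(n+1) − t_n for n = 0 … 7 gives
prefix = 00101001
slide a length-4 window over [0..3] … [4..7] (5 windows); first occurrence of each distinct factor:
  [  0..  3] 0010
  [  1..  4] 0101
  [  2..  5] 1010
  [  3..  6] 0100
  [  4..  7] 1001
distinct factors: {0010, 0100, 0101, 1001, 1010}
count = 5  (Sturmian bound for length 4 is 5)

5


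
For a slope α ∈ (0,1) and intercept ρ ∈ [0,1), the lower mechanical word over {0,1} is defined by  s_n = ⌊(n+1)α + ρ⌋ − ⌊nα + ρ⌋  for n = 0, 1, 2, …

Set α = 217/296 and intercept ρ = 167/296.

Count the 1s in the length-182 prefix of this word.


#1s = Σ_{n=0}^{181} s_n = Σ_{n=0}^{181} (⌊(n+1)α+ρ⌋ − ⌊nα+ρ⌋)
the sum telescopes: every ⌊nα+ρ⌋ with 0 < n < 182 appears once with + and once with −, leaving ⌊182α+ρ⌋ − ⌊0·α+ρ⌋
182α + ρ = (182·217 + 167) / 296 = 39661/296
ρ = 167/296
⌊39661/296⌋ = 133,  ⌊167/296⌋ = 0
#1s = 133 − 0 = 133

133


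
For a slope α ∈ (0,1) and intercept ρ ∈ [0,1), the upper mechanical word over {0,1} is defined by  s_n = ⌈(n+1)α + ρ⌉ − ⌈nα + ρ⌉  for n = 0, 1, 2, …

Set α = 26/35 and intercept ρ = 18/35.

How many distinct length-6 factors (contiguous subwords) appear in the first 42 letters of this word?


7

t_n = ⌈(n·26+18)/35⌉ for n = 0 … 42:
  n=0…9: ⌈18/35⌉=1 ⌈44/35⌉=2 ⌈70/35⌉=2 ⌈96/35⌉=3 ⌈122/35⌉=4 ⌈148/35⌉=5 ⌈174/35⌉=5 ⌈200/35⌉=6 ⌈226/35⌉=7 ⌈252/35⌉=8
  n=10…19: ⌈278/35⌉=8 ⌈304/35⌉=9 ⌈330/35⌉=10 ⌈356/35⌉=11 ⌈382/35⌉=11 ⌈408/35⌉=12 ⌈434/35⌉=13 ⌈460/35⌉=14 ⌈486/35⌉=14 ⌈512/35⌉=15
  n=20…29: ⌈538/35⌉=16 ⌈564/35⌉=17 ⌈590/35⌉=17 ⌈616/35⌉=18 ⌈642/35⌉=19 ⌈668/35⌉=20 ⌈694/35⌉=20 ⌈720/35⌉=21 ⌈746/35⌉=22 ⌈772/35⌉=23
  n=30…39: ⌈798/35⌉=23 ⌈824/35⌉=24 ⌈850/35⌉=25 ⌈876/35⌉=26 ⌈902/35⌉=26 ⌈928/35⌉=27 ⌈954/35⌉=28 ⌈980/35⌉=28 ⌈1006/35⌉=29 ⌈1032/35⌉=30
  n=40…42: ⌈1058/35⌉=31 ⌈1084/35⌉=31 ⌈1110/35⌉=32
s_n = t_(n+1) − t_n for n = 0 … 41 gives
prefix = 101110111011101110111011101110111011011101
slide a length-6 window over [0..5] … [36..41] (37 windows); first occurrence of each distinct factor:
  [  0..  5] 101110
  [  1..  6] 011101
  [  2..  7] 111011
  [  3..  8] 110111
  [ 31.. 36] 110110
  [ 32.. 37] 101101
  [ 33.. 38] 011011
  (the other 30 windows repeat one of these)
distinct factors: {011011, 011101, 101101, 101110, 110110, 110111, 111011}
count = 7  (Sturmian bound for length 6 is 7)


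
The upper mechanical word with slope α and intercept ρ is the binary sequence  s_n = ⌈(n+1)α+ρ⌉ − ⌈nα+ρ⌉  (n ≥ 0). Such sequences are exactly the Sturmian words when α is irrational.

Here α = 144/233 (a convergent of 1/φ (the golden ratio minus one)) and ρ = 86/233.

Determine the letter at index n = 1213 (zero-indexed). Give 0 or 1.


0

(n+1)α + ρ = (1214·144 + 86) / 233 = 174902/233
nα + ρ     = (1213·144 + 86) / 233 = 174758/233
⌈174902/233⌉ = 751,  ⌈174758/233⌉ = 751
s_{1213} = 751 − 751 = 0


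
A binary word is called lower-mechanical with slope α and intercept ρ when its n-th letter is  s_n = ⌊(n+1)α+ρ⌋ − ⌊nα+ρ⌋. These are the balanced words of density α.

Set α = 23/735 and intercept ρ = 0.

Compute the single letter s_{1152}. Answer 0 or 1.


0

(n+1)α + ρ = (1153·23) / 735 = 26519/735
nα + ρ     = (1152·23) / 735 = 26496/735
⌊26519/735⌋ = 36,  ⌊26496/735⌋ = 36
s_{1152} = 36 − 36 = 0


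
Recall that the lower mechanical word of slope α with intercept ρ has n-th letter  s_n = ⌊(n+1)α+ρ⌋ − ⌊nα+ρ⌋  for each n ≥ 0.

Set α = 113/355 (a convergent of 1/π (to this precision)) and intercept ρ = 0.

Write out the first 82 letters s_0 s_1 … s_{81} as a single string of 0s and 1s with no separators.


0001001001001001001001000100100100100100100100010010010010010010010001001001001001

n=0: ⌊(1·113)/355⌋ − ⌊(0·113)/355⌋ = ⌊113/355⌋ − ⌊0/355⌋ = 0 − 0 = 0
n=1: ⌊(2·113)/355⌋ − ⌊(1·113)/355⌋ = ⌊226/355⌋ − ⌊113/355⌋ = 0 − 0 = 0
n=2: ⌊(3·113)/355⌋ − ⌊(2·113)/355⌋ = ⌊339/355⌋ − ⌊226/355⌋ = 0 − 0 = 0
n=3: ⌊(4·113)/355⌋ − ⌊(3·113)/355⌋ = ⌊452/355⌋ − ⌊339/355⌋ = 1 − 0 = 1
n=4: ⌊(5·113)/355⌋ − ⌊(4·113)/355⌋ = ⌊565/355⌋ − ⌊452/355⌋ = 1 − 1 = 0
n=5: ⌊(6·113)/355⌋ − ⌊(5·113)/355⌋ = ⌊678/355⌋ − ⌊565/355⌋ = 1 − 1 = 0
n=6: ⌊(7·113)/355⌋ − ⌊(6·113)/355⌋ = ⌊791/355⌋ − ⌊678/355⌋ = 2 − 1 = 1
n=7: ⌊(8·113)/355⌋ − ⌊(7·113)/355⌋ = ⌊904/355⌋ − ⌊791/355⌋ = 2 − 2 = 0
n=8: ⌊(9·113)/355⌋ − ⌊(8·113)/355⌋ = ⌊1017/355⌋ − ⌊904/355⌋ = 2 − 2 = 0
n=9: ⌊(10·113)/355⌋ − ⌊(9·113)/355⌋ = ⌊1130/355⌋ − ⌊1017/355⌋ = 3 − 2 = 1
n=10: ⌊(11·113)/355⌋ − ⌊(10·113)/355⌋ = ⌊1243/355⌋ − ⌊1130/355⌋ = 3 − 3 = 0
n=11: ⌊(12·113)/355⌋ − ⌊(11·113)/355⌋ = ⌊1356/355⌋ − ⌊1243/355⌋ = 3 − 3 = 0
n=12: ⌊(13·113)/355⌋ − ⌊(12·113)/355⌋ = ⌊1469/355⌋ − ⌊1356/355⌋ = 4 − 3 = 1
n=13: ⌊(14·113)/355⌋ − ⌊(13·113)/355⌋ = ⌊1582/355⌋ − ⌊1469/355⌋ = 4 − 4 = 0
n=14: ⌊(15·113)/355⌋ − ⌊(14·113)/355⌋ = ⌊1695/355⌋ − ⌊1582/355⌋ = 4 − 4 = 0
n=15: ⌊(16·113)/355⌋ − ⌊(15·113)/355⌋ = ⌊1808/355⌋ − ⌊1695/355⌋ = 5 − 4 = 1
n=16: ⌊(17·113)/355⌋ − ⌊(16·113)/355⌋ = ⌊1921/355⌋ − ⌊1808/355⌋ = 5 − 5 = 0
n=17: ⌊(18·113)/355⌋ − ⌊(17·113)/355⌋ = ⌊2034/355⌋ − ⌊1921/355⌋ = 5 − 5 = 0
n=18: ⌊(19·113)/355⌋ − ⌊(18·113)/355⌋ = ⌊2147/355⌋ − ⌊2034/355⌋ = 6 − 5 = 1
n=19: ⌊(20·113)/355⌋ − ⌊(19·113)/355⌋ = ⌊2260/355⌋ − ⌊2147/355⌋ = 6 − 6 = 0
n=20: ⌊(21·113)/355⌋ − ⌊(20·113)/355⌋ = ⌊2373/355⌋ − ⌊2260/355⌋ = 6 − 6 = 0
n=21: ⌊(22·113)/355⌋ − ⌊(21·113)/355⌋ = ⌊2486/355⌋ − ⌊2373/355⌋ = 7 − 6 = 1
n=22: ⌊(23·113)/355⌋ − ⌊(22·113)/355⌋ = ⌊2599/355⌋ − ⌊2486/355⌋ = 7 − 7 = 0
n=23: ⌊(24·113)/355⌋ − ⌊(23·113)/355⌋ = ⌊2712/355⌋ − ⌊2599/355⌋ = 7 − 7 = 0
n=24: ⌊(25·113)/355⌋ − ⌊(24·113)/355⌋ = ⌊2825/355⌋ − ⌊2712/355⌋ = 7 − 7 = 0
n=25: ⌊(26·113)/355⌋ − ⌊(25·113)/355⌋ = ⌊2938/355⌋ − ⌊2825/355⌋ = 8 − 7 = 1
n=26: ⌊(27·113)/355⌋ − ⌊(26·113)/355⌋ = ⌊3051/355⌋ − ⌊2938/355⌋ = 8 − 8 = 0
n=27: ⌊(28·113)/355⌋ − ⌊(27·113)/355⌋ = ⌊3164/355⌋ − ⌊3051/355⌋ = 8 − 8 = 0
n=28: ⌊(29·113)/355⌋ − ⌊(28·113)/355⌋ = ⌊3277/355⌋ − ⌊3164/355⌋ = 9 − 8 = 1
n=29: ⌊(30·113)/355⌋ − ⌊(29·113)/355⌋ = ⌊3390/355⌋ − ⌊3277/355⌋ = 9 − 9 = 0
n=30: ⌊(31·113)/355⌋ − ⌊(30·113)/355⌋ = ⌊3503/355⌋ − ⌊3390/355⌋ = 9 − 9 = 0
n=31: ⌊(32·113)/355⌋ − ⌊(31·113)/355⌋ = ⌊3616/355⌋ − ⌊3503/355⌋ = 10 − 9 = 1
n=32: ⌊(33·113)/355⌋ − ⌊(32·113)/355⌋ = ⌊3729/355⌋ − ⌊3616/355⌋ = 10 − 10 = 0
n=33: ⌊(34·113)/355⌋ − ⌊(33·113)/355⌋ = ⌊3842/355⌋ − ⌊3729/355⌋ = 10 − 10 = 0
n=34: ⌊(35·113)/355⌋ − ⌊(34·113)/355⌋ = ⌊3955/355⌋ − ⌊3842/355⌋ = 11 − 10 = 1
n=35: ⌊(36·113)/355⌋ − ⌊(35·113)/355⌋ = ⌊4068/355⌋ − ⌊3955/355⌋ = 11 − 11 = 0
n=36: ⌊(37·113)/355⌋ − ⌊(36·113)/355⌋ = ⌊4181/355⌋ − ⌊4068/355⌋ = 11 − 11 = 0
n=37: ⌊(38·113)/355⌋ − ⌊(37·113)/355⌋ = ⌊4294/355⌋ − ⌊4181/355⌋ = 12 − 11 = 1
n=38: ⌊(39·113)/355⌋ − ⌊(38·113)/355⌋ = ⌊4407/355⌋ − ⌊4294/355⌋ = 12 − 12 = 0
n=39: ⌊(40·113)/355⌋ − ⌊(39·113)/355⌋ = ⌊4520/355⌋ − ⌊4407/355⌋ = 12 − 12 = 0
n=40: ⌊(41·113)/355⌋ − ⌊(40·113)/355⌋ = ⌊4633/355⌋ − ⌊4520/355⌋ = 13 − 12 = 1
n=41: ⌊(42·113)/355⌋ − ⌊(41·113)/355⌋ = ⌊4746/355⌋ − ⌊4633/355⌋ = 13 − 13 = 0
n=42: ⌊(43·113)/355⌋ − ⌊(42·113)/355⌋ = ⌊4859/355⌋ − ⌊4746/355⌋ = 13 − 13 = 0
n=43: ⌊(44·113)/355⌋ − ⌊(43·113)/355⌋ = ⌊4972/355⌋ − ⌊4859/355⌋ = 14 − 13 = 1
n=44: ⌊(45·113)/355⌋ − ⌊(44·113)/355⌋ = ⌊5085/355⌋ − ⌊4972/355⌋ = 14 − 14 = 0
n=45: ⌊(46·113)/355⌋ − ⌊(45·113)/355⌋ = ⌊5198/355⌋ − ⌊5085/355⌋ = 14 − 14 = 0
n=46: ⌊(47·113)/355⌋ − ⌊(46·113)/355⌋ = ⌊5311/355⌋ − ⌊5198/355⌋ = 14 − 14 = 0
n=47: ⌊(48·113)/355⌋ − ⌊(47·113)/355⌋ = ⌊5424/355⌋ − ⌊5311/355⌋ = 15 − 14 = 1
n=48: ⌊(49·113)/355⌋ − ⌊(48·113)/355⌋ = ⌊5537/355⌋ − ⌊5424/355⌋ = 15 − 15 = 0
n=49: ⌊(50·113)/355⌋ − ⌊(49·113)/355⌋ = ⌊5650/355⌋ − ⌊5537/355⌋ = 15 − 15 = 0
n=50: ⌊(51·113)/355⌋ − ⌊(50·113)/355⌋ = ⌊5763/355⌋ − ⌊5650/355⌋ = 16 − 15 = 1
n=51: ⌊(52·113)/355⌋ − ⌊(51·113)/355⌋ = ⌊5876/355⌋ − ⌊5763/355⌋ = 16 − 16 = 0
n=52: ⌊(53·113)/355⌋ − ⌊(52·113)/355⌋ = ⌊5989/355⌋ − ⌊5876/355⌋ = 16 − 16 = 0
n=53: ⌊(54·113)/355⌋ − ⌊(53·113)/355⌋ = ⌊6102/355⌋ − ⌊5989/355⌋ = 17 − 16 = 1
n=54: ⌊(55·113)/355⌋ − ⌊(54·113)/355⌋ = ⌊6215/355⌋ − ⌊6102/355⌋ = 17 − 17 = 0
n=55: ⌊(56·113)/355⌋ − ⌊(55·113)/355⌋ = ⌊6328/355⌋ − ⌊6215/355⌋ = 17 − 17 = 0
n=56: ⌊(57·113)/355⌋ − ⌊(56·113)/355⌋ = ⌊6441/355⌋ − ⌊6328/355⌋ = 18 − 17 = 1
n=57: ⌊(58·113)/355⌋ − ⌊(57·113)/355⌋ = ⌊6554/355⌋ − ⌊6441/355⌋ = 18 − 18 = 0
n=58: ⌊(59·113)/355⌋ − ⌊(58·113)/355⌋ = ⌊6667/355⌋ − ⌊6554/355⌋ = 18 − 18 = 0
n=59: ⌊(60·113)/355⌋ − ⌊(59·113)/355⌋ = ⌊6780/355⌋ − ⌊6667/355⌋ = 19 − 18 = 1
n=60: ⌊(61·113)/355⌋ − ⌊(60·113)/355⌋ = ⌊6893/355⌋ − ⌊6780/355⌋ = 19 − 19 = 0
n=61: ⌊(62·113)/355⌋ − ⌊(61·113)/355⌋ = ⌊7006/355⌋ − ⌊6893/355⌋ = 19 − 19 = 0
n=62: ⌊(63·113)/355⌋ − ⌊(62·113)/355⌋ = ⌊7119/355⌋ − ⌊7006/355⌋ = 20 − 19 = 1
n=63: ⌊(64·113)/355⌋ − ⌊(63·113)/355⌋ = ⌊7232/355⌋ − ⌊7119/355⌋ = 20 − 20 = 0
n=64: ⌊(65·113)/355⌋ − ⌊(64·113)/355⌋ = ⌊7345/355⌋ − ⌊7232/355⌋ = 20 − 20 = 0
n=65: ⌊(66·113)/355⌋ − ⌊(65·113)/355⌋ = ⌊7458/355⌋ − ⌊7345/355⌋ = 21 − 20 = 1
n=66: ⌊(67·113)/355⌋ − ⌊(66·113)/355⌋ = ⌊7571/355⌋ − ⌊7458/355⌋ = 21 − 21 = 0
n=67: ⌊(68·113)/355⌋ − ⌊(67·113)/355⌋ = ⌊7684/355⌋ − ⌊7571/355⌋ = 21 − 21 = 0
n=68: ⌊(69·113)/355⌋ − ⌊(68·113)/355⌋ = ⌊7797/355⌋ − ⌊7684/355⌋ = 21 − 21 = 0
n=69: ⌊(70·113)/355⌋ − ⌊(69·113)/355⌋ = ⌊7910/355⌋ − ⌊7797/355⌋ = 22 − 21 = 1
n=70: ⌊(71·113)/355⌋ − ⌊(70·113)/355⌋ = ⌊8023/355⌋ − ⌊7910/355⌋ = 22 − 22 = 0
n=71: ⌊(72·113)/355⌋ − ⌊(71·113)/355⌋ = ⌊8136/355⌋ − ⌊8023/355⌋ = 22 − 22 = 0
n=72: ⌊(73·113)/355⌋ − ⌊(72·113)/355⌋ = ⌊8249/355⌋ − ⌊8136/355⌋ = 23 − 22 = 1
n=73: ⌊(74·113)/355⌋ − ⌊(73·113)/355⌋ = ⌊8362/355⌋ − ⌊8249/355⌋ = 23 − 23 = 0
n=74: ⌊(75·113)/355⌋ − ⌊(74·113)/355⌋ = ⌊8475/355⌋ − ⌊8362/355⌋ = 23 − 23 = 0
n=75: ⌊(76·113)/355⌋ − ⌊(75·113)/355⌋ = ⌊8588/355⌋ − ⌊8475/355⌋ = 24 − 23 = 1
n=76: ⌊(77·113)/355⌋ − ⌊(76·113)/355⌋ = ⌊8701/355⌋ − ⌊8588/355⌋ = 24 − 24 = 0
n=77: ⌊(78·113)/355⌋ − ⌊(77·113)/355⌋ = ⌊8814/355⌋ − ⌊8701/355⌋ = 24 − 24 = 0
n=78: ⌊(79·113)/355⌋ − ⌊(78·113)/355⌋ = ⌊8927/355⌋ − ⌊8814/355⌋ = 25 − 24 = 1
n=79: ⌊(80·113)/355⌋ − ⌊(79·113)/355⌋ = ⌊9040/355⌋ − ⌊8927/355⌋ = 25 − 25 = 0
n=80: ⌊(81·113)/355⌋ − ⌊(80·113)/355⌋ = ⌊9153/355⌋ − ⌊9040/355⌋ = 25 − 25 = 0
n=81: ⌊(82·113)/355⌋ − ⌊(81·113)/355⌋ = ⌊9266/355⌋ − ⌊9153/355⌋ = 26 − 25 = 1
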